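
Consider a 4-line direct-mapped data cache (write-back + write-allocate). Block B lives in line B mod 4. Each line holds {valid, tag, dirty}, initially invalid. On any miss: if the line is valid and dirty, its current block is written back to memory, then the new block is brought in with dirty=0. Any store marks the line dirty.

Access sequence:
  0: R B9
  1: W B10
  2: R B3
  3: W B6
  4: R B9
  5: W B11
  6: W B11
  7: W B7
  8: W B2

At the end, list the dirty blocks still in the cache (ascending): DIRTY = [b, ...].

0: R B9 → L1 miss [-]
1: W B10 → L2 miss [D]
2: R B3 → L3 miss [-]
3: W B6 → L2 miss wb→B10 [D]
4: R B9 → L1 hit [-]
5: W B11 → L3 miss [D]
6: W B11 → L3 hit [D]
7: W B7 → L3 miss wb→B11 [D]
8: W B2 → L2 miss wb→B6 [D]

DIRTY = [2, 7]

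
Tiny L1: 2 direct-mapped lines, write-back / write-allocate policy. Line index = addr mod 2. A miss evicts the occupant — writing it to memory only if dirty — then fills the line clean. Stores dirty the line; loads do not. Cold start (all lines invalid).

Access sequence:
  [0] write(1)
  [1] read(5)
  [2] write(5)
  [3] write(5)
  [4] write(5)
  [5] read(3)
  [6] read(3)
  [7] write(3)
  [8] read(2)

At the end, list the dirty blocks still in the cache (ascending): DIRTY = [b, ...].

0: W B1 -> L1 miss  d=D]
1: R B5 -> L1 miss wb->B1  d=-]
2: W B5 -> L1 hit  d=D]
3: W B5 -> L1 hit  d=D]
4: W B5 -> L1 hit  d=D]
5: R B3 -> L1 miss wb->B5  d=-]
6: R B3 -> L1 hit  d=-]
7: W B3 -> L1 hit  d=D]
8: R B2 -> L0 miss  d=-]

DIRTY = [3]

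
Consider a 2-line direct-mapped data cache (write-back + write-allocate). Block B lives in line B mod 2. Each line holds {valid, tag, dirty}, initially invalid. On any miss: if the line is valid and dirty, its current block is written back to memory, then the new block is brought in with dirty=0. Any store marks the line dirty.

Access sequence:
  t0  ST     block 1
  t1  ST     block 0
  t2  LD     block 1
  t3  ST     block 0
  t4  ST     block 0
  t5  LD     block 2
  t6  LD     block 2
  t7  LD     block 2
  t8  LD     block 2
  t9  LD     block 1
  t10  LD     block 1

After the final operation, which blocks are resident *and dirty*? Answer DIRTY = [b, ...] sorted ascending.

0: W B1 → L1 miss [D]
1: W B0 → L0 miss [D]
2: R B1 → L1 hit [D]
3: W B0 → L0 hit [D]
4: W B0 → L0 hit [D]
5: R B2 → L0 miss wb→B0 [-]
6: R B2 → L0 hit [-]
7: R B2 → L0 hit [-]
8: R B2 → L0 hit [-]
9: R B1 → L1 hit [D]
10: R B1 → L1 hit [D]

DIRTY = [1]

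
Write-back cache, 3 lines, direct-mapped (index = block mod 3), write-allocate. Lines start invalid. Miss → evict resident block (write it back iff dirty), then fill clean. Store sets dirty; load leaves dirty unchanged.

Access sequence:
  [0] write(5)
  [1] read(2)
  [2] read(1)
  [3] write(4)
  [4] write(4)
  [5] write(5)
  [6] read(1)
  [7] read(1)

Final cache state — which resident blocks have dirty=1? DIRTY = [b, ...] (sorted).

DIRTY = [5]

0: W B5 → L2 miss [D]
1: R B2 → L2 miss wb→B5 [-]
2: R B1 → L1 miss [-]
3: W B4 → L1 miss [D]
4: W B4 → L1 hit [D]
5: W B5 → L2 miss [D]
6: R B1 → L1 miss wb→B4 [-]
7: R B1 → L1 hit [-]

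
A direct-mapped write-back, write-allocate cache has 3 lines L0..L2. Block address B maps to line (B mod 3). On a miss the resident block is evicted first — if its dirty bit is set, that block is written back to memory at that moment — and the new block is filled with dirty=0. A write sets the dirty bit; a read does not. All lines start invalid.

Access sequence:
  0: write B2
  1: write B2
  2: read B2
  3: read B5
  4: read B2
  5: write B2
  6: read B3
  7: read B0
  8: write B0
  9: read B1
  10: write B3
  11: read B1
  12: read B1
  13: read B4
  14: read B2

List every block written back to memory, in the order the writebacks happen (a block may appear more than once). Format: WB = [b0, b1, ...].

0: W B2 → L2 miss [D]
1: W B2 → L2 hit [D]
2: R B2 → L2 hit [D]
3: R B5 → L2 miss wb→B2 [-]
4: R B2 → L2 miss [-]
5: W B2 → L2 hit [D]
6: R B3 → L0 miss [-]
7: R B0 → L0 miss [-]
8: W B0 → L0 hit [D]
9: R B1 → L1 miss [-]
10: W B3 → L0 miss wb→B0 [D]
11: R B1 → L1 hit [-]
12: R B1 → L1 hit [-]
13: R B4 → L1 miss [-]
14: R B2 → L2 hit [D]

WB = [2, 0]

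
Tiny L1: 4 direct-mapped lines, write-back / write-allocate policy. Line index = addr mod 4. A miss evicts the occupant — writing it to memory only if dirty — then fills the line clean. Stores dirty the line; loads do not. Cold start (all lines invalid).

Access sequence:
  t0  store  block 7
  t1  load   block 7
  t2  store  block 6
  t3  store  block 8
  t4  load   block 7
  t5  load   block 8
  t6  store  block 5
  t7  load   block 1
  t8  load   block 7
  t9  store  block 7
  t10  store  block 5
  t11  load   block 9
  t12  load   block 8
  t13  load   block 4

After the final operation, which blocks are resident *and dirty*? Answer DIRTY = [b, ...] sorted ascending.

0: W B7 -> L3 miss  d=D]
1: R B7 -> L3 hit  d=D]
2: W B6 -> L2 miss  d=D]
3: W B8 -> L0 miss  d=D]
4: R B7 -> L3 hit  d=D]
5: R B8 -> L0 hit  d=D]
6: W B5 -> L1 miss  d=D]
7: R B1 -> L1 miss wb->B5  d=-]
8: R B7 -> L3 hit  d=D]
9: W B7 -> L3 hit  d=D]
10: W B5 -> L1 miss  d=D]
11: R B9 -> L1 miss wb->B5  d=-]
12: R B8 -> L0 hit  d=D]
13: R B4 -> L0 miss wb->B8  d=-]

DIRTY = [6, 7]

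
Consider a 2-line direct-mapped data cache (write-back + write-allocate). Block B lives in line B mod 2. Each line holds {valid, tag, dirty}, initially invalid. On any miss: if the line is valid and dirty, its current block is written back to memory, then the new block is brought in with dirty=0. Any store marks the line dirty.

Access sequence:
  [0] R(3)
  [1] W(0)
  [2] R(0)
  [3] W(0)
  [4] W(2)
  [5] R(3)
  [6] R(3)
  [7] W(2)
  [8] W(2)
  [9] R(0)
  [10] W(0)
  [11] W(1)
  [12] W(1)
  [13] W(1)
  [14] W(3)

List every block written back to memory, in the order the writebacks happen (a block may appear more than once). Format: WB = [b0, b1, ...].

WB = [0, 2, 1]

0: R B3 → L1 miss [-]
1: W B0 → L0 miss [D]
2: R B0 → L0 hit [D]
3: W B0 → L0 hit [D]
4: W B2 → L0 miss wb→B0 [D]
5: R B3 → L1 hit [-]
6: R B3 → L1 hit [-]
7: W B2 → L0 hit [D]
8: W B2 → L0 hit [D]
9: R B0 → L0 miss wb→B2 [-]
10: W B0 → L0 hit [D]
11: W B1 → L1 miss [D]
12: W B1 → L1 hit [D]
13: W B1 → L1 hit [D]
14: W B3 → L1 miss wb→B1 [D]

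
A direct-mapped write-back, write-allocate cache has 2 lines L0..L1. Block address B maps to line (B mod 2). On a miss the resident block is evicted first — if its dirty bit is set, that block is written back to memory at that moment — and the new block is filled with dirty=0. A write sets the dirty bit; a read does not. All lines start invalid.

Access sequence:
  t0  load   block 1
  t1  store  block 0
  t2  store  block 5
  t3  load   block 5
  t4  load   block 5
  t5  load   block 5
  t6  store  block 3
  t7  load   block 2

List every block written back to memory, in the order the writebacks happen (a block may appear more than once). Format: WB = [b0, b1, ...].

WB = [5, 0]

0: R B1 -> L1 miss  d=-]
1: W B0 -> L0 miss  d=D]
2: W B5 -> L1 miss  d=D]
3: R B5 -> L1 hit  d=D]
4: R B5 -> L1 hit  d=D]
5: R B5 -> L1 hit  d=D]
6: W B3 -> L1 miss wb->B5  d=D]
7: R B2 -> L0 miss wb->B0  d=-]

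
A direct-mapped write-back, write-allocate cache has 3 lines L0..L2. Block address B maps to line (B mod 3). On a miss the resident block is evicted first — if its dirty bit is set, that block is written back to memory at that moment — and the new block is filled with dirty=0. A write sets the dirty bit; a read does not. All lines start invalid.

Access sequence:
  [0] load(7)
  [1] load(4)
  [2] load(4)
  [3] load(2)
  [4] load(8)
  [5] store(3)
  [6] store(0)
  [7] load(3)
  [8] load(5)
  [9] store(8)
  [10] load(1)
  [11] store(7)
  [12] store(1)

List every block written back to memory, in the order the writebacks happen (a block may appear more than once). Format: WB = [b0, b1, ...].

  0 | R B7 → L1 miss [-]
  1 | R B4 → L1 miss [-]
  2 | R B4 → L1 hit [-]
  3 | R B2 → L2 miss [-]
  4 | R B8 → L2 miss [-]
  5 | W B3 → L0 miss [D]
  6 | W B0 → L0 miss wb→B3 [D]
  7 | R B3 → L0 miss wb→B0 [-]
  8 | R B5 → L2 miss [-]
  9 | W B8 → L2 miss [D]
  10 | R B1 → L1 miss [-]
  11 | W B7 → L1 miss [D]
  12 | W B1 → L1 miss wb→B7 [D]

WB = [3, 0, 7]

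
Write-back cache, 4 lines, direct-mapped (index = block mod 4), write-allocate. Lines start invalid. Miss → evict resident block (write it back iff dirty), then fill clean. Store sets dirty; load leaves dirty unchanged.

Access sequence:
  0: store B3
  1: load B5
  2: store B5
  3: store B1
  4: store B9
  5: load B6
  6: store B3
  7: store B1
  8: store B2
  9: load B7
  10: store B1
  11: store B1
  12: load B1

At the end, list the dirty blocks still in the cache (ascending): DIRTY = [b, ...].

DIRTY = [1, 2]

0: W B3 → L3 miss [D]
1: R B5 → L1 miss [-]
2: W B5 → L1 hit [D]
3: W B1 → L1 miss wb→B5 [D]
4: W B9 → L1 miss wb→B1 [D]
5: R B6 → L2 miss [-]
6: W B3 → L3 hit [D]
7: W B1 → L1 miss wb→B9 [D]
8: W B2 → L2 miss [D]
9: R B7 → L3 miss wb→B3 [-]
10: W B1 → L1 hit [D]
11: W B1 → L1 hit [D]
12: R B1 → L1 hit [D]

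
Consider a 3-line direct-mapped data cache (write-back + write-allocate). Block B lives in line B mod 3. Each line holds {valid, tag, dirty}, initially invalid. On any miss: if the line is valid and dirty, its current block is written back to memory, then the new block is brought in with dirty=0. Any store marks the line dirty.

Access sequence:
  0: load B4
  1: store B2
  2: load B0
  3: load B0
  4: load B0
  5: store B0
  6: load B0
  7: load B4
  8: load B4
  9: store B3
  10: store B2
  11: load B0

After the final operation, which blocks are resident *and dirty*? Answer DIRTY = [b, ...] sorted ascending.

DIRTY = [2]

0: R B4 → L1 miss [-]
1: W B2 → L2 miss [D]
2: R B0 → L0 miss [-]
3: R B0 → L0 hit [-]
4: R B0 → L0 hit [-]
5: W B0 → L0 hit [D]
6: R B0 → L0 hit [D]
7: R B4 → L1 hit [-]
8: R B4 → L1 hit [-]
9: W B3 → L0 miss wb→B0 [D]
10: W B2 → L2 hit [D]
11: R B0 → L0 miss wb→B3 [-]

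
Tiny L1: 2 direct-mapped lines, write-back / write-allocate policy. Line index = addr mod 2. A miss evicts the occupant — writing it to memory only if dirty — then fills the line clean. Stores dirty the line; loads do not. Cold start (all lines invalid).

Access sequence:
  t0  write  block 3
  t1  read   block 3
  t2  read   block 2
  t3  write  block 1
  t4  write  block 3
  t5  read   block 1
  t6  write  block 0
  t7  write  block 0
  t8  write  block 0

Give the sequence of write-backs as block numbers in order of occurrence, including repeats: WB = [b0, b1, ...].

WB = [3, 1, 3]

0: W B3 -> L1 miss  d=D]
1: R B3 -> L1 hit  d=D]
2: R B2 -> L0 miss  d=-]
3: W B1 -> L1 miss wb->B3  d=D]
4: W B3 -> L1 miss wb->B1  d=D]
5: R B1 -> L1 miss wb->B3  d=-]
6: W B0 -> L0 miss  d=D]
7: W B0 -> L0 hit  d=D]
8: W B0 -> L0 hit  d=D]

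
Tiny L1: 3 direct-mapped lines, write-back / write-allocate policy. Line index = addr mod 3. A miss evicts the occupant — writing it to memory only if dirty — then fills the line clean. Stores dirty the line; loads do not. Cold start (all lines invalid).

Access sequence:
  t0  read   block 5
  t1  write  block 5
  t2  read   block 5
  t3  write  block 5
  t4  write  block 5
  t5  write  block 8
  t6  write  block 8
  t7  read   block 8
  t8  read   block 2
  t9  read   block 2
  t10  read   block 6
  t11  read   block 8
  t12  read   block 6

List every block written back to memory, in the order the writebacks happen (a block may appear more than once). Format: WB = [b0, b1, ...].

0: R B5 → L2 miss [-]
1: W B5 → L2 hit [D]
2: R B5 → L2 hit [D]
3: W B5 → L2 hit [D]
4: W B5 → L2 hit [D]
5: W B8 → L2 miss wb→B5 [D]
6: W B8 → L2 hit [D]
7: R B8 → L2 hit [D]
8: R B2 → L2 miss wb→B8 [-]
9: R B2 → L2 hit [-]
10: R B6 → L0 miss [-]
11: R B8 → L2 miss [-]
12: R B6 → L0 hit [-]

WB = [5, 8]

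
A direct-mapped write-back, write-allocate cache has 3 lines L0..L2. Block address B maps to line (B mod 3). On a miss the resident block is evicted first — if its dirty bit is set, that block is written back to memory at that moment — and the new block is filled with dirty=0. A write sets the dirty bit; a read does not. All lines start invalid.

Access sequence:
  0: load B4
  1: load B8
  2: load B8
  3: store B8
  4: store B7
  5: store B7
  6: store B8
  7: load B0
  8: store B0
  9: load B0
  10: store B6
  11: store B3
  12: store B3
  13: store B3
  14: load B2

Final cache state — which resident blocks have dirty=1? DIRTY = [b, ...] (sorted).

DIRTY = [3, 7]

  0 | R B4 → L1 miss [-]
  1 | R B8 → L2 miss [-]
  2 | R B8 → L2 hit [-]
  3 | W B8 → L2 hit [D]
  4 | W B7 → L1 miss [D]
  5 | W B7 → L1 hit [D]
  6 | W B8 → L2 hit [D]
  7 | R B0 → L0 miss [-]
  8 | W B0 → L0 hit [D]
  9 | R B0 → L0 hit [D]
  10 | W B6 → L0 miss wb→B0 [D]
  11 | W B3 → L0 miss wb→B6 [D]
  12 | W B3 → L0 hit [D]
  13 | W B3 → L0 hit [D]
  14 | R B2 → L2 miss wb→B8 [-]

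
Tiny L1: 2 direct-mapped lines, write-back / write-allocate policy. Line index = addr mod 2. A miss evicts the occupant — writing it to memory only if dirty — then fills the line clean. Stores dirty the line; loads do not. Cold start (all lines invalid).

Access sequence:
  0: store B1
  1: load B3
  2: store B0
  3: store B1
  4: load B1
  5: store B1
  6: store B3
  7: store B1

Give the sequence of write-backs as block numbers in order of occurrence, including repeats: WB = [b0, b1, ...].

WB = [1, 1, 3]

0: W B1 → L1 miss [D]
1: R B3 → L1 miss wb→B1 [-]
2: W B0 → L0 miss [D]
3: W B1 → L1 miss [D]
4: R B1 → L1 hit [D]
5: W B1 → L1 hit [D]
6: W B3 → L1 miss wb→B1 [D]
7: W B1 → L1 miss wb→B3 [D]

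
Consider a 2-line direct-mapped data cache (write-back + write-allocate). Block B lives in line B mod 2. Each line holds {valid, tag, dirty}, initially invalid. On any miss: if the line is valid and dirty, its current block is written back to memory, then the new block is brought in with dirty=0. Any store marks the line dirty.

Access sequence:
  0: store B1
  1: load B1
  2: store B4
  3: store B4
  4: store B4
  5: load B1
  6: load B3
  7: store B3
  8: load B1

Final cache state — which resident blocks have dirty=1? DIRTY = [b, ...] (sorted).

DIRTY = [4]

0: W B1 -> L1 miss  d=D]
1: R B1 -> L1 hit  d=D]
2: W B4 -> L0 miss  d=D]
3: W B4 -> L0 hit  d=D]
4: W B4 -> L0 hit  d=D]
5: R B1 -> L1 hit  d=D]
6: R B3 -> L1 miss wb->B1  d=-]
7: W B3 -> L1 hit  d=D]
8: R B1 -> L1 miss wb->B3  d=-]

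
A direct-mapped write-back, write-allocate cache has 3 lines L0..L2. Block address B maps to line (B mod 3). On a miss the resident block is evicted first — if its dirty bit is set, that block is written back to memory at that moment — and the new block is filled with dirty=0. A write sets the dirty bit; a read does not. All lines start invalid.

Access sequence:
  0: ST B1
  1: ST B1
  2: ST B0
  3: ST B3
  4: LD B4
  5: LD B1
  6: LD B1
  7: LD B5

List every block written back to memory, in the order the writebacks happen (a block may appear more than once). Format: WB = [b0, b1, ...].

WB = [0, 1]

0: W B1 -> L1 miss  d=D]
1: W B1 -> L1 hit  d=D]
2: W B0 -> L0 miss  d=D]
3: W B3 -> L0 miss wb->B0  d=D]
4: R B4 -> L1 miss wb->B1  d=-]
5: R B1 -> L1 miss  d=-]
6: R B1 -> L1 hit  d=-]
7: R B5 -> L2 miss  d=-]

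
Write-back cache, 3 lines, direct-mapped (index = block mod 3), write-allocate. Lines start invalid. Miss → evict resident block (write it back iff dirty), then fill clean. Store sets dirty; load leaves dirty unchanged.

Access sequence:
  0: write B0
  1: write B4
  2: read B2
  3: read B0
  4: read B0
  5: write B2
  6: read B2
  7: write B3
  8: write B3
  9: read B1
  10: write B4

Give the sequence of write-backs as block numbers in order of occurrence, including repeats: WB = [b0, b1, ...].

WB = [0, 4]

  0 | W B0 → L0 miss [D]
  1 | W B4 → L1 miss [D]
  2 | R B2 → L2 miss [-]
  3 | R B0 → L0 hit [D]
  4 | R B0 → L0 hit [D]
  5 | W B2 → L2 hit [D]
  6 | R B2 → L2 hit [D]
  7 | W B3 → L0 miss wb→B0 [D]
  8 | W B3 → L0 hit [D]
  9 | R B1 → L1 miss wb→B4 [-]
  10 | W B4 → L1 miss [D]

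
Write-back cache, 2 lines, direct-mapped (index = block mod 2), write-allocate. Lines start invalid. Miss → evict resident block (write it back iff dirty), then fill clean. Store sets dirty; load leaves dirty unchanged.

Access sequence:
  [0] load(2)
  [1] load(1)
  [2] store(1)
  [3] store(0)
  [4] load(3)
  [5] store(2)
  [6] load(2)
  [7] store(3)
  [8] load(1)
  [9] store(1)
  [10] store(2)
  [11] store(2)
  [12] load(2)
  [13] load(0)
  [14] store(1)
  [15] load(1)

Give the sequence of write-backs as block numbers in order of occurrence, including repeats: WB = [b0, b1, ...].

0: R B2 -> L0 miss  d=-]
1: R B1 -> L1 miss  d=-]
2: W B1 -> L1 hit  d=D]
3: W B0 -> L0 miss  d=D]
4: R B3 -> L1 miss wb->B1  d=-]
5: W B2 -> L0 miss wb->B0  d=D]
6: R B2 -> L0 hit  d=D]
7: W B3 -> L1 hit  d=D]
8: R B1 -> L1 miss wb->B3  d=-]
9: W B1 -> L1 hit  d=D]
10: W B2 -> L0 hit  d=D]
11: W B2 -> L0 hit  d=D]
12: R B2 -> L0 hit  d=D]
13: R B0 -> L0 miss wb->B2  d=-]
14: W B1 -> L1 hit  d=D]
15: R B1 -> L1 hit  d=D]

WB = [1, 0, 3, 2]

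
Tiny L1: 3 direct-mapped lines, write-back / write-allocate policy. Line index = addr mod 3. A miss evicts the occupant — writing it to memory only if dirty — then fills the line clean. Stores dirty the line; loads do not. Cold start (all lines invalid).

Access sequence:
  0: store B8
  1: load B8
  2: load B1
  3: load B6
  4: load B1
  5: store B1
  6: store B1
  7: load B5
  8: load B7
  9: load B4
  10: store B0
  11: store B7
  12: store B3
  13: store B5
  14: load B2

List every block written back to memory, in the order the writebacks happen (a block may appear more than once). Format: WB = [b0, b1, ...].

WB = [8, 1, 0, 5]

0: W B8 -> L2 miss  d=D]
1: R B8 -> L2 hit  d=D]
2: R B1 -> L1 miss  d=-]
3: R B6 -> L0 miss  d=-]
4: R B1 -> L1 hit  d=-]
5: W B1 -> L1 hit  d=D]
6: W B1 -> L1 hit  d=D]
7: R B5 -> L2 miss wb->B8  d=-]
8: R B7 -> L1 miss wb->B1  d=-]
9: R B4 -> L1 miss  d=-]
10: W B0 -> L0 miss  d=D]
11: W B7 -> L1 miss  d=D]
12: W B3 -> L0 miss wb->B0  d=D]
13: W B5 -> L2 hit  d=D]
14: R B2 -> L2 miss wb->B5  d=-]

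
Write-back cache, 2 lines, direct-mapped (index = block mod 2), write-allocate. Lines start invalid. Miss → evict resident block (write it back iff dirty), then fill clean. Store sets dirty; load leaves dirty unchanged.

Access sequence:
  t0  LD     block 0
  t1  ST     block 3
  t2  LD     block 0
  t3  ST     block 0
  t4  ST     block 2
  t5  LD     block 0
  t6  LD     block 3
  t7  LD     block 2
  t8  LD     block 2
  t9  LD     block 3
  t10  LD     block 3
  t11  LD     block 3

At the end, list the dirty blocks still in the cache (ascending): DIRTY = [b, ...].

0: R B0 -> L0 miss  d=-]
1: W B3 -> L1 miss  d=D]
2: R B0 -> L0 hit  d=-]
3: W B0 -> L0 hit  d=D]
4: W B2 -> L0 miss wb->B0  d=D]
5: R B0 -> L0 miss wb->B2  d=-]
6: R B3 -> L1 hit  d=D]
7: R B2 -> L0 miss  d=-]
8: R B2 -> L0 hit  d=-]
9: R B3 -> L1 hit  d=D]
10: R B3 -> L1 hit  d=D]
11: R B3 -> L1 hit  d=D]

DIRTY = [3]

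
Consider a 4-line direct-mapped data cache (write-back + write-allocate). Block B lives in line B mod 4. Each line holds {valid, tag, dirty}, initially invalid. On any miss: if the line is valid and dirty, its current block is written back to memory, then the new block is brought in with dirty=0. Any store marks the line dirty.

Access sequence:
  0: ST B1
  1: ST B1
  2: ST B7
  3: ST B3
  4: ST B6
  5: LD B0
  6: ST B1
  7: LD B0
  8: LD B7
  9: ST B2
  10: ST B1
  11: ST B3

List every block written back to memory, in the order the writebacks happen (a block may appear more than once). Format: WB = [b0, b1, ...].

  0 | W B1 → L1 miss [D]
  1 | W B1 → L1 hit [D]
  2 | W B7 → L3 miss [D]
  3 | W B3 → L3 miss wb→B7 [D]
  4 | W B6 → L2 miss [D]
  5 | R B0 → L0 miss [-]
  6 | W B1 → L1 hit [D]
  7 | R B0 → L0 hit [-]
  8 | R B7 → L3 miss wb→B3 [-]
  9 | W B2 → L2 miss wb→B6 [D]
  10 | W B1 → L1 hit [D]
  11 | W B3 → L3 miss [D]

WB = [7, 3, 6]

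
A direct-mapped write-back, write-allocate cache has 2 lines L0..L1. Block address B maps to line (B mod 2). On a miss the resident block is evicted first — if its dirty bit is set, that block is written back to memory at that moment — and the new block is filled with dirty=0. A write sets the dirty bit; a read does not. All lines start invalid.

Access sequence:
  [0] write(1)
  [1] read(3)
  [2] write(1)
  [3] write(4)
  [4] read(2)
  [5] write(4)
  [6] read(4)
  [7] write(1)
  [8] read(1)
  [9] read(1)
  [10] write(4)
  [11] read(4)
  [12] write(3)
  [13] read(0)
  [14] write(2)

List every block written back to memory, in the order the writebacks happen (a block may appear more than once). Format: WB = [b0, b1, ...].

0: W B1 -> L1 miss  d=D]
1: R B3 -> L1 miss wb->B1  d=-]
2: W B1 -> L1 miss  d=D]
3: W B4 -> L0 miss  d=D]
4: R B2 -> L0 miss wb->B4  d=-]
5: W B4 -> L0 miss  d=D]
6: R B4 -> L0 hit  d=D]
7: W B1 -> L1 hit  d=D]
8: R B1 -> L1 hit  d=D]
9: R B1 -> L1 hit  d=D]
10: W B4 -> L0 hit  d=D]
11: R B4 -> L0 hit  d=D]
12: W B3 -> L1 miss wb->B1  d=D]
13: R B0 -> L0 miss wb->B4  d=-]
14: W B2 -> L0 miss  d=D]

WB = [1, 4, 1, 4]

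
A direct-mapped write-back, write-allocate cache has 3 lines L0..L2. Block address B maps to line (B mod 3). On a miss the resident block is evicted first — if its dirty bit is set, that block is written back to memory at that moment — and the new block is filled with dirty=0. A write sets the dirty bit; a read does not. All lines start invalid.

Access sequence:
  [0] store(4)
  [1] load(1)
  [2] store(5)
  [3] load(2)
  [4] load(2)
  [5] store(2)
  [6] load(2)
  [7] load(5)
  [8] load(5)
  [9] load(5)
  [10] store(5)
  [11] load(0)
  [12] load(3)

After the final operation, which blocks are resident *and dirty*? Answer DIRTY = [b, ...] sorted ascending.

  0 | W B4 → L1 miss [D]
  1 | R B1 → L1 miss wb→B4 [-]
  2 | W B5 → L2 miss [D]
  3 | R B2 → L2 miss wb→B5 [-]
  4 | R B2 → L2 hit [-]
  5 | W B2 → L2 hit [D]
  6 | R B2 → L2 hit [D]
  7 | R B5 → L2 miss wb→B2 [-]
  8 | R B5 → L2 hit [-]
  9 | R B5 → L2 hit [-]
  10 | W B5 → L2 hit [D]
  11 | R B0 → L0 miss [-]
  12 | R B3 → L0 miss [-]

DIRTY = [5]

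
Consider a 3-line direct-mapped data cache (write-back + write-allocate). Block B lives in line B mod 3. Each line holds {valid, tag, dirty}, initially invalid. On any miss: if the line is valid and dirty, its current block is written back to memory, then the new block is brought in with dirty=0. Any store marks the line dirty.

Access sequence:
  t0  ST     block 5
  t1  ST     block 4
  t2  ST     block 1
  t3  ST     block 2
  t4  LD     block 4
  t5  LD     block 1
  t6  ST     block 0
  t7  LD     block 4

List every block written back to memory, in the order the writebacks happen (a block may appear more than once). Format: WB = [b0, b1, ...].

0: W B5 → L2 miss [D]
1: W B4 → L1 miss [D]
2: W B1 → L1 miss wb→B4 [D]
3: W B2 → L2 miss wb→B5 [D]
4: R B4 → L1 miss wb→B1 [-]
5: R B1 → L1 miss [-]
6: W B0 → L0 miss [D]
7: R B4 → L1 miss [-]

WB = [4, 5, 1]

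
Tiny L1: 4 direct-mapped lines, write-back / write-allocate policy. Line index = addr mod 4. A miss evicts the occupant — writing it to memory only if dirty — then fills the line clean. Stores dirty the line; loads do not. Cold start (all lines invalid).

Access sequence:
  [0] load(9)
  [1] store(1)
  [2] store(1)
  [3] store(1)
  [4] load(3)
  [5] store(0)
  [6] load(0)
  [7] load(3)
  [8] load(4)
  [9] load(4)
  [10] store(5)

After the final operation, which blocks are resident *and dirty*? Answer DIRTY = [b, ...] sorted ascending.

0: R B9 → L1 miss [-]
1: W B1 → L1 miss [D]
2: W B1 → L1 hit [D]
3: W B1 → L1 hit [D]
4: R B3 → L3 miss [-]
5: W B0 → L0 miss [D]
6: R B0 → L0 hit [D]
7: R B3 → L3 hit [-]
8: R B4 → L0 miss wb→B0 [-]
9: R B4 → L0 hit [-]
10: W B5 → L1 miss wb→B1 [D]

DIRTY = [5]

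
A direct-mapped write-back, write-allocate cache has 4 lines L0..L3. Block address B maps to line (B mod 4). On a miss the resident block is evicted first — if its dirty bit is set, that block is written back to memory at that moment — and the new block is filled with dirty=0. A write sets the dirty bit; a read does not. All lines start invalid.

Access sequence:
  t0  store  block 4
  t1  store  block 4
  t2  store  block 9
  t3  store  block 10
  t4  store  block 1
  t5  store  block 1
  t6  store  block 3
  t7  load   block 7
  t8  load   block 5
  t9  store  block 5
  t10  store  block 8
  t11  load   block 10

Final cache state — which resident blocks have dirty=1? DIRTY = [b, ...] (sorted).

0: W B4 -> L0 miss  d=D]
1: W B4 -> L0 hit  d=D]
2: W B9 -> L1 miss  d=D]
3: W B10 -> L2 miss  d=D]
4: W B1 -> L1 miss wb->B9  d=D]
5: W B1 -> L1 hit  d=D]
6: W B3 -> L3 miss  d=D]
7: R B7 -> L3 miss wb->B3  d=-]
8: R B5 -> L1 miss wb->B1  d=-]
9: W B5 -> L1 hit  d=D]
10: W B8 -> L0 miss wb->B4  d=D]
11: R B10 -> L2 hit  d=D]

DIRTY = [5, 8, 10]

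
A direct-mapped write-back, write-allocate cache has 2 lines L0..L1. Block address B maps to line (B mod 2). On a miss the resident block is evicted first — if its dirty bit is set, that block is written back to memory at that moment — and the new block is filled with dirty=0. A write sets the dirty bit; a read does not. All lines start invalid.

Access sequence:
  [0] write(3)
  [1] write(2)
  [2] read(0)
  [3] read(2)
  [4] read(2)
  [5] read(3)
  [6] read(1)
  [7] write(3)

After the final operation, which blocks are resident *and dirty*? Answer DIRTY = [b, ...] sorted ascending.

  0 | W B3 → L1 miss [D]
  1 | W B2 → L0 miss [D]
  2 | R B0 → L0 miss wb→B2 [-]
  3 | R B2 → L0 miss [-]
  4 | R B2 → L0 hit [-]
  5 | R B3 → L1 hit [D]
  6 | R B1 → L1 miss wb→B3 [-]
  7 | W B3 → L1 miss [D]

DIRTY = [3]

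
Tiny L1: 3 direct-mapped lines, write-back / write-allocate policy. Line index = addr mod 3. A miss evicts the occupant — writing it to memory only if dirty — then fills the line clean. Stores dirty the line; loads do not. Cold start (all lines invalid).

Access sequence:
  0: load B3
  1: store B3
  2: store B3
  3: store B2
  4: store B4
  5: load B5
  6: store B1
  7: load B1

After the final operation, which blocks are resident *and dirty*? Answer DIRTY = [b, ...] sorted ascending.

DIRTY = [1, 3]

0: R B3 → L0 miss [-]
1: W B3 → L0 hit [D]
2: W B3 → L0 hit [D]
3: W B2 → L2 miss [D]
4: W B4 → L1 miss [D]
5: R B5 → L2 miss wb→B2 [-]
6: W B1 → L1 miss wb→B4 [D]
7: R B1 → L1 hit [D]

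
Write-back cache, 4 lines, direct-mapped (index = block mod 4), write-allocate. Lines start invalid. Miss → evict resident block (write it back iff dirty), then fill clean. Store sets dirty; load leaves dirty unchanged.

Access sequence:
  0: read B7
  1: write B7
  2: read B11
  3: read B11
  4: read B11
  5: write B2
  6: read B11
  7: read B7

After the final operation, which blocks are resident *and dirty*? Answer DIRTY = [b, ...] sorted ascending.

0: R B7 → L3 miss [-]
1: W B7 → L3 hit [D]
2: R B11 → L3 miss wb→B7 [-]
3: R B11 → L3 hit [-]
4: R B11 → L3 hit [-]
5: W B2 → L2 miss [D]
6: R B11 → L3 hit [-]
7: R B7 → L3 miss [-]

DIRTY = [2]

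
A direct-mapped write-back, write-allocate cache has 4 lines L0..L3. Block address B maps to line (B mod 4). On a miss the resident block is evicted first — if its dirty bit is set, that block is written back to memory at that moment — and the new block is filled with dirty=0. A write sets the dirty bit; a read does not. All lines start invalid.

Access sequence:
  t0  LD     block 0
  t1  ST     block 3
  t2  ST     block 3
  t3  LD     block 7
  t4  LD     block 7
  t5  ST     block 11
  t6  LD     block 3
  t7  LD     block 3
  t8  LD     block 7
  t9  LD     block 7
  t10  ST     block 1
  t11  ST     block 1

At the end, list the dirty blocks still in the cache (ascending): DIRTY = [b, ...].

DIRTY = [1]

  0 | R B0 → L0 miss [-]
  1 | W B3 → L3 miss [D]
  2 | W B3 → L3 hit [D]
  3 | R B7 → L3 miss wb→B3 [-]
  4 | R B7 → L3 hit [-]
  5 | W B11 → L3 miss [D]
  6 | R B3 → L3 miss wb→B11 [-]
  7 | R B3 → L3 hit [-]
  8 | R B7 → L3 miss [-]
  9 | R B7 → L3 hit [-]
  10 | W B1 → L1 miss [D]
  11 | W B1 → L1 hit [D]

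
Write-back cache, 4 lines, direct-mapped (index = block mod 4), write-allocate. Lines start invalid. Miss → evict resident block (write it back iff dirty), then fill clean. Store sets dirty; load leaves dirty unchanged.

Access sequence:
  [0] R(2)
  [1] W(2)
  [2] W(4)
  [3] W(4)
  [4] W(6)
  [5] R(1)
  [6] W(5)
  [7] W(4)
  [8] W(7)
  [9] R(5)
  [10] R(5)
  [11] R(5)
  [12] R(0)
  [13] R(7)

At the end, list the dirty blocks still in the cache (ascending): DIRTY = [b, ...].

DIRTY = [5, 6, 7]

0: R B2 -> L2 miss  d=-]
1: W B2 -> L2 hit  d=D]
2: W B4 -> L0 miss  d=D]
3: W B4 -> L0 hit  d=D]
4: W B6 -> L2 miss wb->B2  d=D]
5: R B1 -> L1 miss  d=-]
6: W B5 -> L1 miss  d=D]
7: W B4 -> L0 hit  d=D]
8: W B7 -> L3 miss  d=D]
9: R B5 -> L1 hit  d=D]
10: R B5 -> L1 hit  d=D]
11: R B5 -> L1 hit  d=D]
12: R B0 -> L0 miss wb->B4  d=-]
13: R B7 -> L3 hit  d=D]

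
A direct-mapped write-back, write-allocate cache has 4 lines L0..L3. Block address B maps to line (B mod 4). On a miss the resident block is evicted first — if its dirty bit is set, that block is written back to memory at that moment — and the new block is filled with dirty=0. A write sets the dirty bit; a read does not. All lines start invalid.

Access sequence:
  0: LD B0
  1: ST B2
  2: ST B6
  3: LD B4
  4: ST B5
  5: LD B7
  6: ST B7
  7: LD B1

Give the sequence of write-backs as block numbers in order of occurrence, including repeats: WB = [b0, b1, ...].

0: R B0 -> L0 miss  d=-]
1: W B2 -> L2 miss  d=D]
2: W B6 -> L2 miss wb->B2  d=D]
3: R B4 -> L0 miss  d=-]
4: W B5 -> L1 miss  d=D]
5: R B7 -> L3 miss  d=-]
6: W B7 -> L3 hit  d=D]
7: R B1 -> L1 miss wb->B5  d=-]

WB = [2, 5]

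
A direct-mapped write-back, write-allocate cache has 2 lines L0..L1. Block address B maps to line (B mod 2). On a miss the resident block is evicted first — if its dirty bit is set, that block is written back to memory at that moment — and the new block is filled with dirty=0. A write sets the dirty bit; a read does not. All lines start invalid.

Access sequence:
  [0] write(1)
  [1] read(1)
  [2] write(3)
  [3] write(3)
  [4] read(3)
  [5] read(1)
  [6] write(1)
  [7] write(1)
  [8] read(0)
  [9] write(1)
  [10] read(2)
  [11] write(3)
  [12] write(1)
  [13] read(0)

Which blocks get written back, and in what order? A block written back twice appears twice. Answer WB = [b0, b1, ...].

WB = [1, 3, 1, 3]

0: W B1 → L1 miss [D]
1: R B1 → L1 hit [D]
2: W B3 → L1 miss wb→B1 [D]
3: W B3 → L1 hit [D]
4: R B3 → L1 hit [D]
5: R B1 → L1 miss wb→B3 [-]
6: W B1 → L1 hit [D]
7: W B1 → L1 hit [D]
8: R B0 → L0 miss [-]
9: W B1 → L1 hit [D]
10: R B2 → L0 miss [-]
11: W B3 → L1 miss wb→B1 [D]
12: W B1 → L1 miss wb→B3 [D]
13: R B0 → L0 miss [-]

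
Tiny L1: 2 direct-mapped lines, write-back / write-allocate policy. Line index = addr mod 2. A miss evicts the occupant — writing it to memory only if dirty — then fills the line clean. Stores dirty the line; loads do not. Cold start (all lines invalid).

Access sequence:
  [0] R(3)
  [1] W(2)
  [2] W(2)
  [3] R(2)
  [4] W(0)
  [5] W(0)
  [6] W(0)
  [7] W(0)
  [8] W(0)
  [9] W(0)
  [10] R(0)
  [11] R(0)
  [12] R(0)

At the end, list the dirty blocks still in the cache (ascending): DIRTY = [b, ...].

  0 | R B3 → L1 miss [-]
  1 | W B2 → L0 miss [D]
  2 | W B2 → L0 hit [D]
  3 | R B2 → L0 hit [D]
  4 | W B0 → L0 miss wb→B2 [D]
  5 | W B0 → L0 hit [D]
  6 | W B0 → L0 hit [D]
  7 | W B0 → L0 hit [D]
  8 | W B0 → L0 hit [D]
  9 | W B0 → L0 hit [D]
  10 | R B0 → L0 hit [D]
  11 | R B0 → L0 hit [D]
  12 | R B0 → L0 hit [D]

DIRTY = [0]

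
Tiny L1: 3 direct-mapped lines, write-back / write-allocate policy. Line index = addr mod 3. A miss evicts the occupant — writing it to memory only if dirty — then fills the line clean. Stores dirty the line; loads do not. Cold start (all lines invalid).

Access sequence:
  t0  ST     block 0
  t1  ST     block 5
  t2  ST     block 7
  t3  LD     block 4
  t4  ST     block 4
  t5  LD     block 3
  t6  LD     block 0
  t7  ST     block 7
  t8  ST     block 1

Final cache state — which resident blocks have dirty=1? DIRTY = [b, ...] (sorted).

DIRTY = [1, 5]

  0 | W B0 → L0 miss [D]
  1 | W B5 → L2 miss [D]
  2 | W B7 → L1 miss [D]
  3 | R B4 → L1 miss wb→B7 [-]
  4 | W B4 → L1 hit [D]
  5 | R B3 → L0 miss wb→B0 [-]
  6 | R B0 → L0 miss [-]
  7 | W B7 → L1 miss wb→B4 [D]
  8 | W B1 → L1 miss wb→B7 [D]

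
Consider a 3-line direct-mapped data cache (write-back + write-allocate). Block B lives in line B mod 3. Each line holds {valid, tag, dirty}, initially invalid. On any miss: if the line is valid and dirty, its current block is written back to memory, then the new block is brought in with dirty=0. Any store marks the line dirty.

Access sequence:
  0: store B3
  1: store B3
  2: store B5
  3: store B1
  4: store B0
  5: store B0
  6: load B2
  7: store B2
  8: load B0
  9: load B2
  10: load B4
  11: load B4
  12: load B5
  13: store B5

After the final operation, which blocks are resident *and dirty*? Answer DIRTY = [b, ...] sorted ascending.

DIRTY = [0, 5]

  0 | W B3 → L0 miss [D]
  1 | W B3 → L0 hit [D]
  2 | W B5 → L2 miss [D]
  3 | W B1 → L1 miss [D]
  4 | W B0 → L0 miss wb→B3 [D]
  5 | W B0 → L0 hit [D]
  6 | R B2 → L2 miss wb→B5 [-]
  7 | W B2 → L2 hit [D]
  8 | R B0 → L0 hit [D]
  9 | R B2 → L2 hit [D]
  10 | R B4 → L1 miss wb→B1 [-]
  11 | R B4 → L1 hit [-]
  12 | R B5 → L2 miss wb→B2 [-]
  13 | W B5 → L2 hit [D]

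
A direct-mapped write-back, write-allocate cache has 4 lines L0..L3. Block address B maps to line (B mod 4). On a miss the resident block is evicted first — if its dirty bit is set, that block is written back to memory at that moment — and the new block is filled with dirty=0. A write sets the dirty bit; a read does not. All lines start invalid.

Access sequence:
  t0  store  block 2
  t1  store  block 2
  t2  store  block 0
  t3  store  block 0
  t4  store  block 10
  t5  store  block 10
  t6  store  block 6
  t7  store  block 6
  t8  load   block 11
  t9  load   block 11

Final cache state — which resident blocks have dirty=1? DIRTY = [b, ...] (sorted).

DIRTY = [0, 6]

  0 | W B2 → L2 miss [D]
  1 | W B2 → L2 hit [D]
  2 | W B0 → L0 miss [D]
  3 | W B0 → L0 hit [D]
  4 | W B10 → L2 miss wb→B2 [D]
  5 | W B10 → L2 hit [D]
  6 | W B6 → L2 miss wb→B10 [D]
  7 | W B6 → L2 hit [D]
  8 | R B11 → L3 miss [-]
  9 | R B11 → L3 hit [-]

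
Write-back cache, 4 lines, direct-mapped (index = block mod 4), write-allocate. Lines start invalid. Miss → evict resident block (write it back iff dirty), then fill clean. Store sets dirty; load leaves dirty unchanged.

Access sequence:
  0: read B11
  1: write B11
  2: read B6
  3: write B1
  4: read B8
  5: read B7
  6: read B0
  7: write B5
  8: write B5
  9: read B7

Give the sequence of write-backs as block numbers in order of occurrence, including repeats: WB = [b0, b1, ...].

WB = [11, 1]

0: R B11 -> L3 miss  d=-]
1: W B11 -> L3 hit  d=D]
2: R B6 -> L2 miss  d=-]
3: W B1 -> L1 miss  d=D]
4: R B8 -> L0 miss  d=-]
5: R B7 -> L3 miss wb->B11  d=-]
6: R B0 -> L0 miss  d=-]
7: W B5 -> L1 miss wb->B1  d=D]
8: W B5 -> L1 hit  d=D]
9: R B7 -> L3 hit  d=-]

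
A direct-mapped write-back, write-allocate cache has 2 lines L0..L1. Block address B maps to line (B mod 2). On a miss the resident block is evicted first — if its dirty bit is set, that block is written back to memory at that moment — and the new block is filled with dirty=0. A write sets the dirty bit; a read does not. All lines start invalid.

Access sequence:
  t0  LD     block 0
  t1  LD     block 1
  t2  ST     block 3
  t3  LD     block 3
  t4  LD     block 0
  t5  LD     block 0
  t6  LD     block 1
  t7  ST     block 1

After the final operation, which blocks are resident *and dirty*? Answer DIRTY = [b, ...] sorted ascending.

DIRTY = [1]

0: R B0 -> L0 miss  d=-]
1: R B1 -> L1 miss  d=-]
2: W B3 -> L1 miss  d=D]
3: R B3 -> L1 hit  d=D]
4: R B0 -> L0 hit  d=-]
5: R B0 -> L0 hit  d=-]
6: R B1 -> L1 miss wb->B3  d=-]
7: W B1 -> L1 hit  d=D]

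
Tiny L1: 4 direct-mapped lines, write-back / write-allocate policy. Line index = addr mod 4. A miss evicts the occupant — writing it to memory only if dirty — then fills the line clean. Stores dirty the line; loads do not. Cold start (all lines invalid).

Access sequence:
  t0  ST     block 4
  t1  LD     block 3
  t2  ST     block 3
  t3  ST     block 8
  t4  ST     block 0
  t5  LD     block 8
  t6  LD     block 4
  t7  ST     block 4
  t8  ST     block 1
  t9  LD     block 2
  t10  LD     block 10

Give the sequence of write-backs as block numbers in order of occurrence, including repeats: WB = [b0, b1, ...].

WB = [4, 8, 0]

  0 | W B4 → L0 miss [D]
  1 | R B3 → L3 miss [-]
  2 | W B3 → L3 hit [D]
  3 | W B8 → L0 miss wb→B4 [D]
  4 | W B0 → L0 miss wb→B8 [D]
  5 | R B8 → L0 miss wb→B0 [-]
  6 | R B4 → L0 miss [-]
  7 | W B4 → L0 hit [D]
  8 | W B1 → L1 miss [D]
  9 | R B2 → L2 miss [-]
  10 | R B10 → L2 miss [-]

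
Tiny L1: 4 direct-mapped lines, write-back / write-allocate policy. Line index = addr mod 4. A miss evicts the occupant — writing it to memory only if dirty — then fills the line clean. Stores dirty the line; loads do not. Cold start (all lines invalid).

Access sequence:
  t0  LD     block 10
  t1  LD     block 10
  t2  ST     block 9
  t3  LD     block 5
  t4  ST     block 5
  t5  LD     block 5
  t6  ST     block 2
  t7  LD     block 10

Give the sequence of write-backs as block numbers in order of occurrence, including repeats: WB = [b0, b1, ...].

  0 | R B10 → L2 miss [-]
  1 | R B10 → L2 hit [-]
  2 | W B9 → L1 miss [D]
  3 | R B5 → L1 miss wb→B9 [-]
  4 | W B5 → L1 hit [D]
  5 | R B5 → L1 hit [D]
  6 | W B2 → L2 miss [D]
  7 | R B10 → L2 miss wb→B2 [-]

WB = [9, 2]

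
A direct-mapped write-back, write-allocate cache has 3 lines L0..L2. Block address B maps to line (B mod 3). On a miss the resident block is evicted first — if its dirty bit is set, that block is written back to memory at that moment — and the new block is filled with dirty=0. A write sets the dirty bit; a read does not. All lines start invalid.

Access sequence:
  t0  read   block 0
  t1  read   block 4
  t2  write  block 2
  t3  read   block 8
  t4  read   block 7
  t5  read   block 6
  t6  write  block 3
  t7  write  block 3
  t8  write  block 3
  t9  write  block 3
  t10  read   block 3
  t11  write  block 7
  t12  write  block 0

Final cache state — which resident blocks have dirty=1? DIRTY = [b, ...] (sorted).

DIRTY = [0, 7]

  0 | R B0 → L0 miss [-]
  1 | R B4 → L1 miss [-]
  2 | W B2 → L2 miss [D]
  3 | R B8 → L2 miss wb→B2 [-]
  4 | R B7 → L1 miss [-]
  5 | R B6 → L0 miss [-]
  6 | W B3 → L0 miss [D]
  7 | W B3 → L0 hit [D]
  8 | W B3 → L0 hit [D]
  9 | W B3 → L0 hit [D]
  10 | R B3 → L0 hit [D]
  11 | W B7 → L1 hit [D]
  12 | W B0 → L0 miss wb→B3 [D]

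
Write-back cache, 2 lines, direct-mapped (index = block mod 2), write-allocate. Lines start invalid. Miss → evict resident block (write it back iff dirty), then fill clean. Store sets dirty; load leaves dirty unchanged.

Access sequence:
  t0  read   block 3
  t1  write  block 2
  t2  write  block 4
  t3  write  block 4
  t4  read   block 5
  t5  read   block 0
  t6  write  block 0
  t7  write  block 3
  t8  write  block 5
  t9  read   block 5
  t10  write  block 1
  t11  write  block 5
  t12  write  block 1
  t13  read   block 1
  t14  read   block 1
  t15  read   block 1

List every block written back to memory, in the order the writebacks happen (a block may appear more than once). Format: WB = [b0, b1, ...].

WB = [2, 4, 3, 5, 1, 5]

0: R B3 → L1 miss [-]
1: W B2 → L0 miss [D]
2: W B4 → L0 miss wb→B2 [D]
3: W B4 → L0 hit [D]
4: R B5 → L1 miss [-]
5: R B0 → L0 miss wb→B4 [-]
6: W B0 → L0 hit [D]
7: W B3 → L1 miss [D]
8: W B5 → L1 miss wb→B3 [D]
9: R B5 → L1 hit [D]
10: W B1 → L1 miss wb→B5 [D]
11: W B5 → L1 miss wb→B1 [D]
12: W B1 → L1 miss wb→B5 [D]
13: R B1 → L1 hit [D]
14: R B1 → L1 hit [D]
15: R B1 → L1 hit [D]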